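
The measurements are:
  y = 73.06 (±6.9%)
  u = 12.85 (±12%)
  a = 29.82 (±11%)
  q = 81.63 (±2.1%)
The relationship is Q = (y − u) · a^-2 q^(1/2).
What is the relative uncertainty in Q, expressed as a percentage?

23.7%

Let w = y − u = 60.21. δw = √(δy² + δu²) = √(25.4 + 2.38) = 5.27, so δw/w = 0.0876.
Q is then a monomial in w, a, q:
δQ/Q = √((δw/w)² + (-2·δa/a)² + (½·δq/q)²) = √(0.00767 + 0.0484 + 0.000110) = 0.237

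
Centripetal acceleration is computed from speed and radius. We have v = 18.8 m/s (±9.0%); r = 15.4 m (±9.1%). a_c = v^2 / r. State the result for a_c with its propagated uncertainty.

Since a_c is a product/quotient, work with relative uncertainties:
  (2·δv/v)² = (2×0.0900)² = 0.0324;  (-1·δr/r)² = (-1×0.0910)² = 0.00828
δa_c/a_c = √(0.0407) = 0.202
a_c = 23.0 m/s^2, so δa_c = 0.202 × 23.0 = 4.63 m/s^2.

23.0 ± 4.63 m/s^2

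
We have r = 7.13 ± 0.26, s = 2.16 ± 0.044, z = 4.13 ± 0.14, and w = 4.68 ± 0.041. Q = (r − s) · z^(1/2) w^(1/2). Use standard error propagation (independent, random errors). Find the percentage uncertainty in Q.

5.59%

Let u = r − s = 4.97. δu = √(δr² + δs²) = √(0.0676 + 0.00194) = 0.264, so δu/u = 0.0531.
Q is then a monomial in u, z, w:
δQ/Q = √((δu/u)² + (½·δz/z)² + (½·δw/w)²) = √(0.00282 + 0.000287 + 1.92e-05) = 0.0559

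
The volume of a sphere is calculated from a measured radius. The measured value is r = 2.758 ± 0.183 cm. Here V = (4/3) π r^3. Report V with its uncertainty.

V ∝ r^3, so δV/V = |3| · δr/r = 3 × 0.0664 = 0.199.
V = 87.88 cm^3, so δV = 0.199 × 87.88 = 17.5 cm^3.

87.88 ± 17.5 cm^3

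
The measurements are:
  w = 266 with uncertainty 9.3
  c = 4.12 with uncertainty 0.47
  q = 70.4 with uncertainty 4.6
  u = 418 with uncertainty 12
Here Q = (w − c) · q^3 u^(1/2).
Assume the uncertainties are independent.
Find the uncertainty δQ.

Let h = w − c = 262. δh = √(δw² + δc²) = √(86.5 + 0.221) = 9.31, so δh/h = 0.0356.
Q is then a monomial in h, q, u:
δQ/Q = √((δh/h)² + (3·δq/q)² + (½·δu/u)²) = √(0.00126 + 0.0384 + 0.000206) = 0.200
Q = 1.87e+09, so δQ = 0.200 × 1.87e+09 = 3.73e+08.

3.73e+08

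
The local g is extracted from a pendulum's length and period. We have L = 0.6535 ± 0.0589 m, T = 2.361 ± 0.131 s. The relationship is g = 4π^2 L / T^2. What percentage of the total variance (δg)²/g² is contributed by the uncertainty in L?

39.7%

(δg/g)² = (1·δL/L)² + (-2·δT/T)²
  L term: (1×0.0901)² = 0.00812
  T term: (-2×0.0555)² = 0.0123
Total = 0.0204. Share from L = 0.00812/0.0204 = 0.397.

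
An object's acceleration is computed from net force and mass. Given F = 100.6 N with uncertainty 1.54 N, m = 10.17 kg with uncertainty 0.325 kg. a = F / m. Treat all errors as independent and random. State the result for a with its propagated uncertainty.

a is a product of powers, so relative uncertainties combine in quadrature:
  (1·δF/F)² = (1×0.0153)² = 0.000234;  (-1·δm/m)² = (-1×0.0320)² = 0.00102
δa/a = √(0.00126) = 0.0354
a = 9.892 m/s^2, so δa = 0.0354 × 9.892 = 0.351 m/s^2.

9.892 ± 0.351 m/s^2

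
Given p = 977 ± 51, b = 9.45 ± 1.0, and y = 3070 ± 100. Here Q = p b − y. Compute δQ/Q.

Let w = p·b = 9230. δw/w = √((1·δp/p)² + (1·δb/b)²) = √(0.00272 + 0.0112) = 0.118, so δw = 1090.
Q = w − y: δQ = √(δw² + δy²) = √(1.19e+06 + 10000) = 1090
Q = 6160, so δQ/Q = 1090/6160 = 0.178.

0.178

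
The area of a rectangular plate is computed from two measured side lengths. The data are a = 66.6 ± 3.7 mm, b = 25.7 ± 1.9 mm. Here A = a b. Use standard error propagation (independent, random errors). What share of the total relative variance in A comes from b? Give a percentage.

63.9%

(δA/A)² = (1·δa/a)² + (1·δb/b)²
  a term: (1×0.0556)² = 0.00309
  b term: (1×0.0739)² = 0.00547
Total = 0.00855. Share from b = 0.00547/0.00855 = 0.639.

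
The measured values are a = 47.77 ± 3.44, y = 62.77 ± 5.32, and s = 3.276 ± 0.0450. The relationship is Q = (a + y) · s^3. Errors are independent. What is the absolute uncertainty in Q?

274

Let u = a + y = 110.5. δu = √(δa² + δy²) = √(11.8 + 28.3) = 6.34, so δu/u = 0.0573.
Q is then a monomial in u, s:
δQ/Q = √((δu/u)² + (3·δs/s)²) = √(0.00328 + 0.00170) = 0.0706
Q = 3886, so δQ = 0.0706 × 3886 = 274.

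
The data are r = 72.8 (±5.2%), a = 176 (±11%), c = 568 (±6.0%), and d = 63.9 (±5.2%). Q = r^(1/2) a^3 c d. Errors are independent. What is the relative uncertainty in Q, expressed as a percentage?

34.0%

Products/powers → add relative errors in quadrature, weighted by exponent:
  (½·δr/r)² = (0.5×0.0520)² = 0.000676;  (3·δa/a)² = (3×0.110)² = 0.109;  (1·δc/c)² = (1×0.0600)² = 0.00360;  (1·δd/d)² = (1×0.0520)² = 0.00270
δQ/Q = √(0.116) = 0.340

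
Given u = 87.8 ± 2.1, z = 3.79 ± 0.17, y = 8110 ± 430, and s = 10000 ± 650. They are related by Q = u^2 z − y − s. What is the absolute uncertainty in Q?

Let p = u^2·z = 29200. δp/p = √((2·δu/u)² + (1·δz/z)²) = √(0.00229 + 0.00201) = 0.0656, so δp = 1920.
Q = p − y − s: δQ = √(δp² + δy² + δs²) = √(3.67e+06 + 1.85e+05 + 4.22e+05) = 2070

2070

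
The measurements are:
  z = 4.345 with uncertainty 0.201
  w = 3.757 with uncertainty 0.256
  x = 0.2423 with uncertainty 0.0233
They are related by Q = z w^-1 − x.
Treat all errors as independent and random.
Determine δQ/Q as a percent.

10.7%

Let p = z·w^-1 = 1.157. δp/p = √((1·δz/z)² + (-1·δw/w)²) = √(0.00214 + 0.00464) = 0.0824, so δp = 0.0952.
Q = p − x: δQ = √(δp² + δx²) = √(0.00907 + 0.000543) = 0.0981
Q = 0.9142, so δQ/Q = 0.0981/0.9142 = 0.107.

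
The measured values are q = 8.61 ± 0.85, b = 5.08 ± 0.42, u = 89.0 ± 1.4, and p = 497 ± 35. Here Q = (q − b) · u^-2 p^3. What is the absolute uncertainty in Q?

Let w = q − b = 3.53. δw = √(δq² + δb²) = √(0.722 + 0.176) = 0.948, so δw/w = 0.269.
Q is then a monomial in w, u, p:
δQ/Q = √((δw/w)² + (-2·δu/u)² + (3·δp/p)²) = √(0.0721 + 0.000990 + 0.0446) = 0.343
Q = 54700, so δQ = 0.343 × 54700 = 18800.

18800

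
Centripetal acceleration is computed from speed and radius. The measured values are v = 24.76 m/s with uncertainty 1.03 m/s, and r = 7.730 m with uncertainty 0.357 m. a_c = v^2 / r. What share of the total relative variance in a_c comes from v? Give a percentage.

76.4%

(δa_c/a_c)² = (2·δv/v)² + (-1·δr/r)²
  v term: (2×0.0416)² = 0.00692
  r term: (-1×0.0462)² = 0.00213
Total = 0.00905. Share from v = 0.00692/0.00905 = 0.764.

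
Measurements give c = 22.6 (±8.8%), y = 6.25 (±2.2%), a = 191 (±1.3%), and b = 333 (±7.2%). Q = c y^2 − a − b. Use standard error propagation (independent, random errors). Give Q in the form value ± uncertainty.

Let p = c·y^2 = 883. δp/p = √((1·δc/c)² + (2·δy/y)²) = √(0.00774 + 0.00194) = 0.0984, so δp = 86.9.
Q = p − a − b: δQ = √(δp² + δa² + δb²) = √(7540 + 6.17 + 575) = 90.1
Q = 359.

359 ± 90.1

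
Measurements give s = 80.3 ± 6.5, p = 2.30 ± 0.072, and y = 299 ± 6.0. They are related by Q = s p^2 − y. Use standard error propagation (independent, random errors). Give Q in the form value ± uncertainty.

126 ± 43.9

Let w = s·p^2 = 425. δw/w = √((1·δs/s)² + (2·δp/p)²) = √(0.00655 + 0.00392) = 0.102, so δw = 43.5.
Q = w − y: δQ = √(δw² + δy²) = √(1890 + 36.0) = 43.9
Q = 126.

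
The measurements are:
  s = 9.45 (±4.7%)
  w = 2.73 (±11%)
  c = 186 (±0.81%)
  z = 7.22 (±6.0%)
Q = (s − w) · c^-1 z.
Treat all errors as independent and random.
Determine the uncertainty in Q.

Let u = s − w = 6.72. δu = √(δs² + δw²) = √(0.197 + 0.0902) = 0.536, so δu/u = 0.0798.
Q is then a monomial in u, c, z:
δQ/Q = √((δu/u)² + (-1·δc/c)² + (1·δz/z)²) = √(0.00637 + 6.56e-05 + 0.00360) = 0.100
Q = 0.261, so δQ = 0.100 × 0.261 = 0.0261.

0.0261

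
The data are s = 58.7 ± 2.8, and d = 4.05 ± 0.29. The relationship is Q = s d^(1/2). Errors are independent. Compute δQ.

7.05

Each factor contributes (exponent × relative error)² to (δQ/Q)²:
  (1·δs/s)² = (1×0.0477)² = 0.00228;  (½·δd/d)² = (0.5×0.0716)² = 0.00128
δQ/Q = √(0.00356) = 0.0596
Q = 118, so δQ = 0.0596 × 118 = 7.05.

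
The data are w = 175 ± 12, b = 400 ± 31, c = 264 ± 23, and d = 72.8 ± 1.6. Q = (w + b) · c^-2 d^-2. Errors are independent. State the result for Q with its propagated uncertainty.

Let u = w + b = 575. δu = √(δw² + δb²) = √(144 + 961) = 33.2, so δu/u = 0.0578.
Q is then a monomial in u, c, d:
δQ/Q = √((δu/u)² + (-2·δc/c)² + (-2·δd/d)²) = √(0.00334 + 0.0304 + 0.00193) = 0.189
Q = 1.56e-06, so δQ = 0.189 × 1.56e-06 = 2.94e-07.

(1.56 ± 0.294) × 10^-6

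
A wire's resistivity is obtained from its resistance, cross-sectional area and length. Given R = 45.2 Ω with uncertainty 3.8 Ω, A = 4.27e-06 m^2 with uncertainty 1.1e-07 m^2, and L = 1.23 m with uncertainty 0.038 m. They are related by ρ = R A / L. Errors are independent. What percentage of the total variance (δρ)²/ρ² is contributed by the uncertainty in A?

7.64%

(δρ/ρ)² = (1·δR/R)² + (1·δA/A)² + (-1·δL/L)²
  R term: (1×0.0841)² = 0.00707
  A term: (1×0.0258)² = 0.000664
  L term: (-1×0.0309)² = 0.000954
Total = 0.00869. Share from A = 0.000664/0.00869 = 0.0764.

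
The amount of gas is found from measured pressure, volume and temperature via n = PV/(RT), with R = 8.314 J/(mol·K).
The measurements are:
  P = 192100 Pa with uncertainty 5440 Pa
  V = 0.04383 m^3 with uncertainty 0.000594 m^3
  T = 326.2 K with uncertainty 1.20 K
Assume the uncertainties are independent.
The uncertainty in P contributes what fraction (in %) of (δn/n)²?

(δn/n)² = (1·δP/P)² + (1·δV/V)² + (-1·δT/T)²
  P term: (1×0.0283)² = 0.000802
  V term: (1×0.0136)² = 0.000184
  T term: (-1×0.00368)² = 1.35e-05
Total = 0.000999. Share from P = 0.000802/0.000999 = 0.803.

80.3%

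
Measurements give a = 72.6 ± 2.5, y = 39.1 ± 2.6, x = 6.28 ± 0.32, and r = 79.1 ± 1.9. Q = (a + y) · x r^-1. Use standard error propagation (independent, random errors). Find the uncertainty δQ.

Let u = a + y = 112. δu = √(δa² + δy²) = √(6.25 + 6.76) = 3.61, so δu/u = 0.0323.
Q is then a monomial in u, x, r:
δQ/Q = √((δu/u)² + (1·δx/x)² + (-1·δr/r)²) = √(0.00104 + 0.00260 + 0.000577) = 0.0649
Q = 8.87, so δQ = 0.0649 × 8.87 = 0.576.

0.576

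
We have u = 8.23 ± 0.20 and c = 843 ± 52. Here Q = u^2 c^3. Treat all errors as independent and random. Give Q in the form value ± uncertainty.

(4.06 ± 0.776) × 10^10

For a monomial Q ∝ u^2, c^3, fractional errors add in quadrature:
  (2·δu/u)² = (2×0.0243)² = 0.00236;  (3·δc/c)² = (3×0.0617)² = 0.0342
δQ/Q = √(0.0366) = 0.191
Q = 4.06e+10, so δQ = 0.191 × 4.06e+10 = 7.76e+09.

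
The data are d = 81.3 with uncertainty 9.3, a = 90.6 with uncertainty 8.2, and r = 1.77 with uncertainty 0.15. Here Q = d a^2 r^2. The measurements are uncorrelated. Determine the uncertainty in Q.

For a monomial Q ∝ d, a^2, r^2, fractional errors add in quadrature:
  (1·δd/d)² = (1×0.114)² = 0.0131;  (2·δa/a)² = (2×0.0905)² = 0.0328;  (2·δr/r)² = (2×0.0847)² = 0.0287
δQ/Q = √(0.0746) = 0.273
Q = 2.09e+06, so δQ = 0.273 × 2.09e+06 = 5.71e+05.

5.71e+05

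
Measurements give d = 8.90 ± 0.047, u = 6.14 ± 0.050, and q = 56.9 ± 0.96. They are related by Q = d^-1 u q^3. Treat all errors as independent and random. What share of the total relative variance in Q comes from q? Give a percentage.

(δQ/Q)² = (-1·δd/d)² + (1·δu/u)² + (3·δq/q)²
  d term: (-1×0.00528)² = 2.79e-05
  u term: (1×0.00814)² = 6.63e-05
  q term: (3×0.0169)² = 0.00256
Total = 0.00266. Share from q = 0.00256/0.00266 = 0.965.

96.5%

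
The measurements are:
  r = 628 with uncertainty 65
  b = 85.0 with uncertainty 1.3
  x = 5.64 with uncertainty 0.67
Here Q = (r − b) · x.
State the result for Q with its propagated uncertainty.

Let u = r − b = 543. δu = √(δr² + δb²) = √(4220 + 1.69) = 65.0, so δu/u = 0.120.
Q is then a monomial in u, x:
δQ/Q = √((δu/u)² + (1·δx/x)²) = √(0.0143 + 0.0141) = 0.169
Q = 3060, so δQ = 0.169 × 3060 = 517.

3060 ± 517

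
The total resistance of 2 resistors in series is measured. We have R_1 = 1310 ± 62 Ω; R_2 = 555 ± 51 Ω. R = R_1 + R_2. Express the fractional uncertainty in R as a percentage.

For a sum/difference, combine absolute errors in quadrature:
  (δR_1)² = 3840;  (δR_2)² = 2600
δR = √(6440) = 80.3 Ω
R = 1860 Ω, so δR/R = 80.3/1860 = 0.0430.

4.30%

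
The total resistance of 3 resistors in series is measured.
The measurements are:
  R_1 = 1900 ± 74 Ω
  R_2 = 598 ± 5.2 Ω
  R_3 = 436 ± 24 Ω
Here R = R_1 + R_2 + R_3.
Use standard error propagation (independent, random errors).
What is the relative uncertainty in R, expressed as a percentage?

Absolute uncertainties add in quadrature for a linear combination:
  (δR_1)² = 5480;  (δR_2)² = 27.0;  (δR_3)² = 576
δR = √(6080) = 78.0 Ω
R = 2930 Ω, so δR/R = 78.0/2930 = 0.0266.

2.66%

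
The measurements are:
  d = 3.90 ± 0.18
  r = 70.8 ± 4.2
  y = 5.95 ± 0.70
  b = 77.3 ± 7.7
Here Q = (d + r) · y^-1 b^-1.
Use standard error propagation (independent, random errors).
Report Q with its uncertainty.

0.162 ± 0.0267

Let u = d + r = 74.7. δu = √(δd² + δr²) = √(0.0324 + 17.6) = 4.20, so δu/u = 0.0563.
Q is then a monomial in u, y, b:
δQ/Q = √((δu/u)² + (-1·δy/y)² + (-1·δb/b)²) = √(0.00317 + 0.0138 + 0.00992) = 0.164
Q = 0.162, so δQ = 0.164 × 0.162 = 0.0267.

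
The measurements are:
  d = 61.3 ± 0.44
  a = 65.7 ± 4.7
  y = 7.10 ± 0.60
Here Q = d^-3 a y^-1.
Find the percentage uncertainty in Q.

Products/powers → add relative errors in quadrature, weighted by exponent:
  (-3·δd/d)² = (-3×0.00718)² = 0.000464;  (1·δa/a)² = (1×0.0715)² = 0.00512;  (-1·δy/y)² = (-1×0.0845)² = 0.00714
δQ/Q = √(0.0127) = 0.113

11.3%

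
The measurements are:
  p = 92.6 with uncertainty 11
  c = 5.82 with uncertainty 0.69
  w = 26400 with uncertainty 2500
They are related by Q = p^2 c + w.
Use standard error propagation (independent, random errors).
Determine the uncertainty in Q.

Let h = p^2·c = 49900. δh/h = √((2·δp/p)² + (1·δc/c)²) = √(0.0564 + 0.0141) = 0.266, so δh = 13300.
Q = h + w: δQ = √(δh² + δw²) = √(1.76e+08 + 6.25e+06) = 13500

13500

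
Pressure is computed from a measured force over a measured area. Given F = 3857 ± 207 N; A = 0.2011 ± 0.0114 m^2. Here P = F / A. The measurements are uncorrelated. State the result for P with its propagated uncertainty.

Each factor contributes (exponent × relative error)² to (δP/P)²:
  (1·δF/F)² = (1×0.0537)² = 0.00288;  (-1·δA/A)² = (-1×0.0567)² = 0.00321
δP/P = √(0.00609) = 0.0781
P = 19180 Pa, so δP = 0.0781 × 19180 = 1500 Pa.

19180 ± 1500 Pa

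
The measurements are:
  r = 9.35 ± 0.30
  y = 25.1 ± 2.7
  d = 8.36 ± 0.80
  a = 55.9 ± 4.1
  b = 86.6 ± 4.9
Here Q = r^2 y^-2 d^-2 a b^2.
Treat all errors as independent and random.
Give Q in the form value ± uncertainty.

Since Q is a product/quotient, work with relative uncertainties:
  (2·δr/r)² = (2×0.0321)² = 0.00412;  (-2·δy/y)² = (-2×0.108)² = 0.0463;  (-2·δd/d)² = (-2×0.0957)² = 0.0366;  (1·δa/a)² = (1×0.0733)² = 0.00538;  (2·δb/b)² = (2×0.0566)² = 0.0128
δQ/Q = √(0.105) = 0.324
Q = 832, so δQ = 0.324 × 832 = 270.

832 ± 270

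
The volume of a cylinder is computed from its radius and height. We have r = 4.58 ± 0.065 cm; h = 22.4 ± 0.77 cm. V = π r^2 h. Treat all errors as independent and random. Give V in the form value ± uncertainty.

1480 ± 65.8 cm^3

For a monomial V ∝ r^2, h, fractional errors add in quadrature:
  (2·δr/r)² = (2×0.0142)² = 0.000806;  (1·δh/h)² = (1×0.0344)² = 0.00118
δV/V = √(0.00199) = 0.0446
V = 1480 cm^3, so δV = 0.0446 × 1480 = 65.8 cm^3.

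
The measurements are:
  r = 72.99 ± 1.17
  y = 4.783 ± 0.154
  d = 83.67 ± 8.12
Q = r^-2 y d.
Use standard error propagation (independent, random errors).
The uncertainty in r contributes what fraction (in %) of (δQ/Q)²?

(δQ/Q)² = (-2·δr/r)² + (1·δy/y)² + (1·δd/d)²
  r term: (-2×0.0160)² = 0.00103
  y term: (1×0.0322)² = 0.00104
  d term: (1×0.0970)² = 0.00942
Total = 0.0115. Share from r = 0.00103/0.0115 = 0.0895.

8.95%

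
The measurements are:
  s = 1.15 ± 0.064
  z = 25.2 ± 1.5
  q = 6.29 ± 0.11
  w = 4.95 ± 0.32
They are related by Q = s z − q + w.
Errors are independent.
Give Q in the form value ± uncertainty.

Let p = s·z = 29.0. δp/p = √((1·δs/s)² + (1·δz/z)²) = √(0.00310 + 0.00354) = 0.0815, so δp = 2.36.
Q = p − q + w: δQ = √(δp² + δq² + δw²) = √(5.58 + 0.0121 + 0.102) = 2.39
Q = 27.6.

27.6 ± 2.39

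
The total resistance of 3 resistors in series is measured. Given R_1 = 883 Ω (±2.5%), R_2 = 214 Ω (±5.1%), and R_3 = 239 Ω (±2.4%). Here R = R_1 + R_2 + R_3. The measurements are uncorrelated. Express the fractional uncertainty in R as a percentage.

Absolute uncertainties add in quadrature for a linear combination:
  (δR_1)² = 487;  (δR_2)² = 119;  (δR_3)² = 32.9
δR = √(639) = 25.3 Ω
R = 1340 Ω, so δR/R = 25.3/1340 = 0.0189.

1.89%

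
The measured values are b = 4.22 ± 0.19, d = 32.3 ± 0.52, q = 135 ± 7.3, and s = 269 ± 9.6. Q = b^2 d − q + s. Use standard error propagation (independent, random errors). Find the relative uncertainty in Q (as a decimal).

Let p = b^2·d = 575. δp/p = √((2·δb/b)² + (1·δd/d)²) = √(0.00811 + 0.000259) = 0.0915, so δp = 52.6.
Q = p − q + s: δQ = √(δp² + δq² + δs²) = √(2770 + 53.3 + 92.2) = 54.0
Q = 709, so δQ/Q = 54.0/709 = 0.0761.

0.0761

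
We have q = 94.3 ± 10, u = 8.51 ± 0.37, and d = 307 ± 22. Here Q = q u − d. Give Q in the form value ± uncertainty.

495 ± 94.6

Let p = q·u = 802. δp/p = √((1·δq/q)² + (1·δu/u)²) = √(0.0112 + 0.00189) = 0.115, so δp = 92.0.
Q = p − d: δQ = √(δp² + δd²) = √(8460 + 484) = 94.6
Q = 495.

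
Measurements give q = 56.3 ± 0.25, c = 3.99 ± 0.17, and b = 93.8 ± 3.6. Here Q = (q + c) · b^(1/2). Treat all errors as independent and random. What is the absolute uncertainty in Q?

Let u = q + c = 60.3. δu = √(δq² + δc²) = √(0.0625 + 0.0289) = 0.302, so δu/u = 0.00501.
Q is then a monomial in u, b:
δQ/Q = √((δu/u)² + (½·δb/b)²) = √(2.51e-05 + 0.000368) = 0.0198
Q = 584, so δQ = 0.0198 × 584 = 11.6.

11.6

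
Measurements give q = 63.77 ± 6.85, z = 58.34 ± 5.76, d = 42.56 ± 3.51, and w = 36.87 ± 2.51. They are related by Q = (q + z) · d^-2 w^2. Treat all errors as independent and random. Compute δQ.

Let u = q + z = 122.1. δu = √(δq² + δz²) = √(46.9 + 33.2) = 8.95, so δu/u = 0.0733.
Q is then a monomial in u, d, w:
δQ/Q = √((δu/u)² + (-2·δd/d)² + (2·δw/w)²) = √(0.00537 + 0.0272 + 0.0185) = 0.226
Q = 91.64, so δQ = 0.226 × 91.64 = 20.7.

20.7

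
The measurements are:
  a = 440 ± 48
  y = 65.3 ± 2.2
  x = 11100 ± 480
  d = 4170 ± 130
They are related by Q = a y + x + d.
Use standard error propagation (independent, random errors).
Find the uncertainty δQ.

3320

Let p = a·y = 28700. δp/p = √((1·δa/a)² + (1·δy/y)²) = √(0.0119 + 0.00114) = 0.114, so δp = 3280.
Q = p + x + d: δQ = √(δp² + δx² + δd²) = √(1.08e+07 + 2.3e+05 + 16900) = 3320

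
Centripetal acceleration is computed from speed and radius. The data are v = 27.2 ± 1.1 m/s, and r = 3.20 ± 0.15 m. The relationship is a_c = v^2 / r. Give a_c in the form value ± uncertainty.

231 ± 21.6 m/s^2

Relative error in a monomial: (δa_c/a_c)² = Σ (nᵢ · δxᵢ/xᵢ)².
  (2·δv/v)² = (2×0.0404)² = 0.00654;  (-1·δr/r)² = (-1×0.0469)² = 0.00220
δa_c/a_c = √(0.00874) = 0.0935
a_c = 231 m/s^2, so δa_c = 0.0935 × 231 = 21.6 m/s^2.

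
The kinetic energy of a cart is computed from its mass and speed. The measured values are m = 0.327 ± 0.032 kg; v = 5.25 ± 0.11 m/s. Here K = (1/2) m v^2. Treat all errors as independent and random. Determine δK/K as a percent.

10.6%

Relative error in a monomial: (δK/K)² = Σ (nᵢ · δxᵢ/xᵢ)².
  (1·δm/m)² = (1×0.0979)² = 0.00958;  (2·δv/v)² = (2×0.0210)² = 0.00176
δK/K = √(0.0113) = 0.106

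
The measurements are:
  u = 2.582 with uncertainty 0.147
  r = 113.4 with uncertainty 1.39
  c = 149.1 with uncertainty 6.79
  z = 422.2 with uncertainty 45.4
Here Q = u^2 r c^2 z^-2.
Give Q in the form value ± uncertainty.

94.29 ± 24.5

Relative error in a monomial: (δQ/Q)² = Σ (nᵢ · δxᵢ/xᵢ)².
  (2·δu/u)² = (2×0.0569)² = 0.0130;  (1·δr/r)² = (1×0.0123)² = 0.000150;  (2·δc/c)² = (2×0.0455)² = 0.00830;  (-2·δz/z)² = (-2×0.108)² = 0.0463
δQ/Q = √(0.0677) = 0.260
Q = 94.29, so δQ = 0.260 × 94.29 = 24.5.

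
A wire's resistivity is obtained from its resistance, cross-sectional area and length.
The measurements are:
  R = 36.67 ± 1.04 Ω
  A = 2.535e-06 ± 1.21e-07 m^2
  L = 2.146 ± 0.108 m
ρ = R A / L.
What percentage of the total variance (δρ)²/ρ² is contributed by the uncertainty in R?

(δρ/ρ)² = (1·δR/R)² + (1·δA/A)² + (-1·δL/L)²
  R term: (1×0.0284)² = 0.000804
  A term: (1×0.0477)² = 0.00228
  L term: (-1×0.0503)² = 0.00253
Total = 0.00562. Share from R = 0.000804/0.00562 = 0.143.

14.3%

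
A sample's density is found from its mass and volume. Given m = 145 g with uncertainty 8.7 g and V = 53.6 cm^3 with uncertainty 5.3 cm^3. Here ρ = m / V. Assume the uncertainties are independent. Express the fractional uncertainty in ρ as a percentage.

Since ρ is a product/quotient, work with relative uncertainties:
  (1·δm/m)² = (1×0.0600)² = 0.00360;  (-1·δV/V)² = (-1×0.0989)² = 0.00978
δρ/ρ = √(0.0134) = 0.116

11.6%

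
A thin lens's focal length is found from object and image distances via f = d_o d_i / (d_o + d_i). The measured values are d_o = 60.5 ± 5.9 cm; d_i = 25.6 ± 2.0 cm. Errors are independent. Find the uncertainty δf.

∂f/∂d_o = (d_i/(d_o+d_i))² = 0.0884;  ∂f/∂d_i = (d_o/(d_o+d_i))² = 0.494
δf = √((∂f/∂d_o · δd_o)² + (∂f/∂d_i · δd_i)²) = √(0.272 + 0.975) = 1.12 cm

1.12 cm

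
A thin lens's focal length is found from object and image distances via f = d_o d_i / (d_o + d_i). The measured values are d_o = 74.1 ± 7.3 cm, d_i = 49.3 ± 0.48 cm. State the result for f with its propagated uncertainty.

29.6 ± 1.18 cm

∂f/∂d_o = (d_i/(d_o+d_i))² = 0.160;  ∂f/∂d_i = (d_o/(d_o+d_i))² = 0.361
δf = √((∂f/∂d_o · δd_o)² + (∂f/∂d_i · δd_i)²) = √(1.36 + 0.0300) = 1.18 cm
f = 29.6 cm.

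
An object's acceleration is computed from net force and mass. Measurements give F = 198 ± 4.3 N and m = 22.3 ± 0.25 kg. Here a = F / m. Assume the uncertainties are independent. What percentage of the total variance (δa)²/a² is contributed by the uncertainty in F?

(δa/a)² = (1·δF/F)² + (-1·δm/m)²
  F term: (1×0.0217)² = 0.000472
  m term: (-1×0.0112)² = 0.000126
Total = 0.000597. Share from F = 0.000472/0.000597 = 0.790.

79.0%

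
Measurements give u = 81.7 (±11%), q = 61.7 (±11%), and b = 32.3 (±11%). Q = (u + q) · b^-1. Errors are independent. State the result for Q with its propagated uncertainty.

Let w = u + q = 143. δw = √(δu² + δq²) = √(80.8 + 46.1) = 11.3, so δw/w = 0.0785.
Q is then a monomial in w, b:
δQ/Q = √((δw/w)² + (-1·δb/b)²) = √(0.00617 + 0.0121) = 0.135
Q = 4.44, so δQ = 0.135 × 4.44 = 0.600.

4.44 ± 0.600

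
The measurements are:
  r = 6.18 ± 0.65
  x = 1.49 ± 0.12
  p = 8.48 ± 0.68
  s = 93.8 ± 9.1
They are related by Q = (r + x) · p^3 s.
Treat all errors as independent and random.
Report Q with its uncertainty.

(4.39 ± 1.20) × 10^5

Let u = r + x = 7.67. δu = √(δr² + δx²) = √(0.423 + 0.0144) = 0.661, so δu/u = 0.0862.
Q is then a monomial in u, p, s:
δQ/Q = √((δu/u)² + (3·δp/p)² + (1·δs/s)²) = √(0.00743 + 0.0579 + 0.00941) = 0.273
Q = 4.39e+05, so δQ = 0.273 × 4.39e+05 = 1.2e+05.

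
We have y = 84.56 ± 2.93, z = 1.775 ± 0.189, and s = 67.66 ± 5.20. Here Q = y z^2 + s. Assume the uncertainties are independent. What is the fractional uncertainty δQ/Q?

0.173

Let p = y·z^2 = 266.4. δp/p = √((1·δy/y)² + (2·δz/z)²) = √(0.00120 + 0.0454) = 0.216, so δp = 57.5.
Q = p + s: δQ = √(δp² + δs²) = √(3300 + 27.0) = 57.7
Q = 334.1, so δQ/Q = 57.7/334.1 = 0.173.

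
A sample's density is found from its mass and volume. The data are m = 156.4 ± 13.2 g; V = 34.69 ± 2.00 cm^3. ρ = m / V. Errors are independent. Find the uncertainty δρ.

0.461 g/cm^3

Products/powers → add relative errors in quadrature, weighted by exponent:
  (1·δm/m)² = (1×0.0844)² = 0.00712;  (-1·δV/V)² = (-1×0.0577)² = 0.00332
δρ/ρ = √(0.0104) = 0.102
ρ = 4.509 g/cm^3, so δρ = 0.102 × 4.509 = 0.461 g/cm^3.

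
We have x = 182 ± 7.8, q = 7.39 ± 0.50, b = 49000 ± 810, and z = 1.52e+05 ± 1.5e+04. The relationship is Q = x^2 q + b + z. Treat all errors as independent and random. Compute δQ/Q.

0.0688

Let p = x^2·q = 2.45e+05. δp/p = √((2·δx/x)² + (1·δq/q)²) = √(0.00735 + 0.00458) = 0.109, so δp = 26700.
Q = p + b + z: δQ = √(δp² + δb² + δz²) = √(7.15e+08 + 6.56e+05 + 2.25e+08) = 30700
Q = 4.46e+05, so δQ/Q = 30700/4.46e+05 = 0.0688.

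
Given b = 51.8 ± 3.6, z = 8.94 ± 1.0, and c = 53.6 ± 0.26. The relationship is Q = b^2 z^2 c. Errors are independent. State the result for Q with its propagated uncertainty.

(1.15 ± 0.303) × 10^7

Q is a product of powers, so relative uncertainties combine in quadrature:
  (2·δb/b)² = (2×0.0695)² = 0.0193;  (2·δz/z)² = (2×0.112)² = 0.0500;  (1·δc/c)² = (1×0.00485)² = 2.35e-05
δQ/Q = √(0.0694) = 0.263
Q = 1.15e+07, so δQ = 0.263 × 1.15e+07 = 3.03e+06.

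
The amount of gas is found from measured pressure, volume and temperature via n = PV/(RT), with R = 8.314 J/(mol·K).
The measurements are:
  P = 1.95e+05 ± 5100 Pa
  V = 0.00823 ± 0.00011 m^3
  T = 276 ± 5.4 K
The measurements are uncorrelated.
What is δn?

Relative error in a monomial: (δn/n)² = Σ (nᵢ · δxᵢ/xᵢ)².
  (1·δP/P)² = (1×0.0262)² = 0.000684;  (1·δV/V)² = (1×0.0134)² = 0.000179;  (-1·δT/T)² = (-1×0.0196)² = 0.000383
δn/n = √(0.00125) = 0.0353
n = 0.699 mol, so δn = 0.0353 × 0.699 = 0.0247 mol.

0.0247 mol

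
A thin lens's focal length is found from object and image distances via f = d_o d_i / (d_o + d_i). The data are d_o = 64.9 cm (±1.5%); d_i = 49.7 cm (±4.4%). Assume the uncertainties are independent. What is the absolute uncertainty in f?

∂f/∂d_o = (d_i/(d_o+d_i))² = 0.188;  ∂f/∂d_i = (d_o/(d_o+d_i))² = 0.321
δf = √((∂f/∂d_o · δd_o)² + (∂f/∂d_i · δd_i)²) = √(0.0335 + 0.492) = 0.725 cm

0.725 cm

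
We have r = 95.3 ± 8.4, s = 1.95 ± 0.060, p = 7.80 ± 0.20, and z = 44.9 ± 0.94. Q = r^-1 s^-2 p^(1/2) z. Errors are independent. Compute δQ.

0.0382

Since Q is a product/quotient, work with relative uncertainties:
  (-1·δr/r)² = (-1×0.0881)² = 0.00777;  (-2·δs/s)² = (-2×0.0308)² = 0.00379;  (½·δp/p)² = (0.5×0.0256)² = 0.000164;  (1·δz/z)² = (1×0.0209)² = 0.000438
δQ/Q = √(0.0122) = 0.110
Q = 0.346, so δQ = 0.110 × 0.346 = 0.0382.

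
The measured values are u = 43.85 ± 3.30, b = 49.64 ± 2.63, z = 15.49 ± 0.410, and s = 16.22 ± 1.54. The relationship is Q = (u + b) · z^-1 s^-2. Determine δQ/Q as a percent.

Let w = u + b = 93.49. δw = √(δu² + δb²) = √(10.9 + 6.92) = 4.22, so δw/w = 0.0451.
Q is then a monomial in w, z, s:
δQ/Q = √((δw/w)² + (-1·δz/z)² + (-2·δs/s)²) = √(0.00204 + 0.000701 + 0.0361) = 0.197

19.7%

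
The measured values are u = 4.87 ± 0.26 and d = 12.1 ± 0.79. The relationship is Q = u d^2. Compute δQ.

101

Products/powers → add relative errors in quadrature, weighted by exponent:
  (1·δu/u)² = (1×0.0534)² = 0.00285;  (2·δd/d)² = (2×0.0653)² = 0.0171
δQ/Q = √(0.0199) = 0.141
Q = 713, so δQ = 0.141 × 713 = 101.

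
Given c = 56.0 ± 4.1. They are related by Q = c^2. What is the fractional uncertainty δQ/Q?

Products/powers → add relative errors in quadrature, weighted by exponent:
  (2·δc/c)² = (2×0.0732)² = 0.0214
δQ/Q = √(0.0214) = 0.146

0.146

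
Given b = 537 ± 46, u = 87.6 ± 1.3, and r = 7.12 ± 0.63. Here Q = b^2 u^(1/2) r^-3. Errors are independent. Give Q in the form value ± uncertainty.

Relative error in a monomial: (δQ/Q)² = Σ (nᵢ · δxᵢ/xᵢ)².
  (2·δb/b)² = (2×0.0857)² = 0.0294;  (½·δu/u)² = (0.5×0.0148)² = 5.51e-05;  (-3·δr/r)² = (-3×0.0885)² = 0.0705
δQ/Q = √(0.0999) = 0.316
Q = 7480, so δQ = 0.316 × 7480 = 2360.

7480 ± 2360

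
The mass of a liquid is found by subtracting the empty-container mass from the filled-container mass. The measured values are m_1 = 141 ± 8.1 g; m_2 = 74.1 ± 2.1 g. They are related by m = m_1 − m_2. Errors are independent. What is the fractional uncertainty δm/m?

Sums and differences: (δm)² = Σ (cᵢ δxᵢ)².
  (δm_1)² = 65.6;  (δm_2)² = 4.41
δm = √(70.0) = 8.37 g
m = 66.9 g, so δm/m = 8.37/66.9 = 0.125.

0.125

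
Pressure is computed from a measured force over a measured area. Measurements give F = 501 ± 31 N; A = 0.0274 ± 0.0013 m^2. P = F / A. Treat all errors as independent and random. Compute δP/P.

Relative error in a monomial: (δP/P)² = Σ (nᵢ · δxᵢ/xᵢ)².
  (1·δF/F)² = (1×0.0619)² = 0.00383;  (-1·δA/A)² = (-1×0.0474)² = 0.00225
δP/P = √(0.00608) = 0.0780

0.0780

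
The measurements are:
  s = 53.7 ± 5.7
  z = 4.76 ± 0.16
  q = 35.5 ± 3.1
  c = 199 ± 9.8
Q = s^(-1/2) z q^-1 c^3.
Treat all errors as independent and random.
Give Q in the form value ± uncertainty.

For a monomial Q ∝ s^(-1/2), z, q^-1, c^3, fractional errors add in quadrature:
  (−½·δs/s)² = (-0.5×0.106)² = 0.00282;  (1·δz/z)² = (1×0.0336)² = 0.00113;  (-1·δq/q)² = (-1×0.0873)² = 0.00763;  (3·δc/c)² = (3×0.0492)² = 0.0218
δQ/Q = √(0.0334) = 0.183
Q = 1.44e+05, so δQ = 0.183 × 1.44e+05 = 26400.

(1.44 ± 0.264) × 10^5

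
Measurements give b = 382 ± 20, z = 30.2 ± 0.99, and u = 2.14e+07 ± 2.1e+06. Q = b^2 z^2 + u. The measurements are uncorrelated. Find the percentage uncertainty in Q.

Let p = b^2·z^2 = 1.33e+08. δp/p = √((2·δb/b)² + (2·δz/z)²) = √(0.0110 + 0.00430) = 0.124, so δp = 1.64e+07.
Q = p + u: δQ = √(δp² + δu²) = √(2.7e+14 + 4.41e+12) = 1.66e+07
Q = 1.54e+08, so δQ/Q = 1.66e+07/1.54e+08 = 0.107.

10.7%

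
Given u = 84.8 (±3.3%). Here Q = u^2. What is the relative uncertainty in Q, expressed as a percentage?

6.60%

For a monomial Q ∝ u^2, fractional errors add in quadrature:
  (2·δu/u)² = (2×0.0330)² = 0.00436
δQ/Q = √(0.00436) = 0.0660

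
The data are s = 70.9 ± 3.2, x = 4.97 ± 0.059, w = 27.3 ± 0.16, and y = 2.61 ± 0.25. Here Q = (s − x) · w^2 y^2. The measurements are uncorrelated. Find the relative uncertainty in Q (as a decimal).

0.198

Let u = s − x = 65.9. δu = √(δs² + δx²) = √(10.2 + 0.00348) = 3.20, so δu/u = 0.0485.
Q is then a monomial in u, w, y:
δQ/Q = √((δu/u)² + (2·δw/w)² + (2·δy/y)²) = √(0.00236 + 0.000137 + 0.0367) = 0.198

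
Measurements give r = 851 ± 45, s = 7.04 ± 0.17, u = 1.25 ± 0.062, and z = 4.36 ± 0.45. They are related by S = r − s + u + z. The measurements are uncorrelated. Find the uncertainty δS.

Each term contributes (cᵢ δxᵢ)² to (δS)²:
  (δr)² = 2020;  (δs)² = 0.0289;  (δu)² = 0.00384;  (δz)² = 0.203
δS = √(2030) = 45.0

45.0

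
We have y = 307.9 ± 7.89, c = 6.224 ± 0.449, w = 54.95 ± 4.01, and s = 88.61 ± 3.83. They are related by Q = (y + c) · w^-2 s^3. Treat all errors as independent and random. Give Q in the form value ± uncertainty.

72380 ± 14200

Let u = y + c = 314.1. δu = √(δy² + δc²) = √(62.3 + 0.202) = 7.90, so δu/u = 0.0252.
Q is then a monomial in u, w, s:
δQ/Q = √((δu/u)² + (-2·δw/w)² + (3·δs/s)²) = √(0.000633 + 0.0213 + 0.0168) = 0.197
Q = 72380, so δQ = 0.197 × 72380 = 14200.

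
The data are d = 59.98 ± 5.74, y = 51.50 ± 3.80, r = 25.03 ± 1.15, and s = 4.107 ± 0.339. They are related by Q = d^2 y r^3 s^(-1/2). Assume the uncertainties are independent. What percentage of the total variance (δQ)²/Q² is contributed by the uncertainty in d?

(δQ/Q)² = (2·δd/d)² + (1·δy/y)² + (3·δr/r)² + (−½·δs/s)²
  d term: (2×0.0957)² = 0.0366
  y term: (1×0.0738)² = 0.00544
  r term: (3×0.0459)² = 0.0190
  s term: (-0.5×0.0825)² = 0.00170
Total = 0.0628. Share from d = 0.0366/0.0628 = 0.584.

58.4%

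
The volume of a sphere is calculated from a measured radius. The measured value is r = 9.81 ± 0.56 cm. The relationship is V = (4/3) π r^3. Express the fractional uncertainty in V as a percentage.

V ∝ r^3, so δV/V = |3| · δr/r = 3 × 0.0571 = 0.171.

17.1%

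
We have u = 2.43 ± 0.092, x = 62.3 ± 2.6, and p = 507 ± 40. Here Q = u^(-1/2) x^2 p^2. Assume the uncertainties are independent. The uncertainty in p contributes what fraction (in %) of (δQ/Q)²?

77.3%

(δQ/Q)² = (−½·δu/u)² + (2·δx/x)² + (2·δp/p)²
  u term: (-0.5×0.0379)² = 0.000358
  x term: (2×0.0417)² = 0.00697
  p term: (2×0.0789)² = 0.0249
Total = 0.0322. Share from p = 0.0249/0.0322 = 0.773.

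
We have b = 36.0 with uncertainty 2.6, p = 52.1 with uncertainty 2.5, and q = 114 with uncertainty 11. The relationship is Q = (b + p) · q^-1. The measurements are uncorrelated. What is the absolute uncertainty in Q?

Let u = b + p = 88.1. δu = √(δb² + δp²) = √(6.76 + 6.25) = 3.61, so δu/u = 0.0409.
Q is then a monomial in u, q:
δQ/Q = √((δu/u)² + (-1·δq/q)²) = √(0.00168 + 0.00931) = 0.105
Q = 0.773, so δQ = 0.105 × 0.773 = 0.0810.

0.0810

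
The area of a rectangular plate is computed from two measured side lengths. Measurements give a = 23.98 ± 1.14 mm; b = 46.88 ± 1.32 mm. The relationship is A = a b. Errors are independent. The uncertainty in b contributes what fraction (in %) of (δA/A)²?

26.0%

(δA/A)² = (1·δa/a)² + (1·δb/b)²
  a term: (1×0.0475)² = 0.00226
  b term: (1×0.0282)² = 0.000793
Total = 0.00305. Share from b = 0.000793/0.00305 = 0.260.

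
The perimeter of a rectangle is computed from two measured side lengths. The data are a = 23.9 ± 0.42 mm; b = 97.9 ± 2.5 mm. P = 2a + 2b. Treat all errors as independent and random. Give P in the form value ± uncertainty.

For a sum/difference, combine absolute errors in quadrature:
  (2·δa)² = 0.706;  (2·δb)² = 25.0
δP = √(25.7) = 5.07 mm
P = 244 mm.

244 ± 5.07 mm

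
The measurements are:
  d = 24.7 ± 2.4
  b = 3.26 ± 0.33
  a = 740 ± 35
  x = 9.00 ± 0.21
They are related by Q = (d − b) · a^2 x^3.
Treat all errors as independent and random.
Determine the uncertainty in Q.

Let u = d − b = 21.4. δu = √(δd² + δb²) = √(5.76 + 0.109) = 2.42, so δu/u = 0.113.
Q is then a monomial in u, a, x:
δQ/Q = √((δu/u)² + (2·δa/a)² + (3·δx/x)²) = √(0.0128 + 0.00895 + 0.00490) = 0.163
Q = 8.56e+09, so δQ = 0.163 × 8.56e+09 = 1.4e+09.

1.4e+09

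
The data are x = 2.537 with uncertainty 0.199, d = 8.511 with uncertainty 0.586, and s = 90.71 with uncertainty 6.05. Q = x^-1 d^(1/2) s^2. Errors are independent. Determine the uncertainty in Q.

Relative error in a monomial: (δQ/Q)² = Σ (nᵢ · δxᵢ/xᵢ)².
  (-1·δx/x)² = (-1×0.0784)² = 0.00615;  (½·δd/d)² = (0.5×0.0689)² = 0.00119;  (2·δs/s)² = (2×0.0667)² = 0.0178
δQ/Q = √(0.0251) = 0.159
Q = 9462, so δQ = 0.159 × 9462 = 1500.

1500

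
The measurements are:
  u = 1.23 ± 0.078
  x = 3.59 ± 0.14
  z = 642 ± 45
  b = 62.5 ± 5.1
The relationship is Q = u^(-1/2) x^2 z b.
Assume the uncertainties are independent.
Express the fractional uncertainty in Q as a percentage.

13.7%

Products/powers → add relative errors in quadrature, weighted by exponent:
  (−½·δu/u)² = (-0.5×0.0634)² = 0.00101;  (2·δx/x)² = (2×0.0390)² = 0.00608;  (1·δz/z)² = (1×0.0701)² = 0.00491;  (1·δb/b)² = (1×0.0816)² = 0.00666
δQ/Q = √(0.0187) = 0.137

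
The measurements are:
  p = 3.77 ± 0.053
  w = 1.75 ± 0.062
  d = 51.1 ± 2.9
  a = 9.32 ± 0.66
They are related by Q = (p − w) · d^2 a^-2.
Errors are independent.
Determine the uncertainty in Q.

Let u = p − w = 2.02. δu = √(δp² + δw²) = √(0.00281 + 0.00384) = 0.0816, so δu/u = 0.0404.
Q is then a monomial in u, d, a:
δQ/Q = √((δu/u)² + (2·δd/d)² + (-2·δa/a)²) = √(0.00163 + 0.0129 + 0.0201) = 0.186
Q = 60.7, so δQ = 0.186 × 60.7 = 11.3.

11.3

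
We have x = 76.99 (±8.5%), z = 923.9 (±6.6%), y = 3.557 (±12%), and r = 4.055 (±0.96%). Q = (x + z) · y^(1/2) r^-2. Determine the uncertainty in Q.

10.1

Let u = x + z = 1001. δu = √(δx² + δz²) = √(42.8 + 3720) = 61.3, so δu/u = 0.0613.
Q is then a monomial in u, y, r:
δQ/Q = √((δu/u)² + (½·δy/y)² + (-2·δr/r)²) = √(0.00375 + 0.00360 + 0.000369) = 0.0879
Q = 114.8, so δQ = 0.0879 × 114.8 = 10.1.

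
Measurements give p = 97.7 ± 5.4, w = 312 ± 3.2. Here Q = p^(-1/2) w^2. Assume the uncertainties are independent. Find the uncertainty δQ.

Products/powers → add relative errors in quadrature, weighted by exponent:
  (−½·δp/p)² = (-0.5×0.0553)² = 0.000764;  (2·δw/w)² = (2×0.0103)² = 0.000421
δQ/Q = √(0.00118) = 0.0344
Q = 9850, so δQ = 0.0344 × 9850 = 339.

339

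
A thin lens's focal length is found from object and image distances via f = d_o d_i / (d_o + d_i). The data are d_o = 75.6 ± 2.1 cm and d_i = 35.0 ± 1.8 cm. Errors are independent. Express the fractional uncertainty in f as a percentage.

∂f/∂d_o = (d_i/(d_o+d_i))² = 0.100;  ∂f/∂d_i = (d_o/(d_o+d_i))² = 0.467
δf = √((∂f/∂d_o · δd_o)² + (∂f/∂d_i · δd_i)²) = √(0.0442 + 0.707) = 0.867 cm
f = 23.9 cm, so δf/f = 0.867/23.9 = 0.0362.

3.62%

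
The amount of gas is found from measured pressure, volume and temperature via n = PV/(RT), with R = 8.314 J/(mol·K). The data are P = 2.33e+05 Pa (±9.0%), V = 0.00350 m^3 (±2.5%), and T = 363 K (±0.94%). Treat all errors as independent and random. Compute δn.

n is a product of powers, so relative uncertainties combine in quadrature:
  (1·δP/P)² = (1×0.0900)² = 0.00810;  (1·δV/V)² = (1×0.0250)² = 0.000625;  (-1·δT/T)² = (-1×0.00940)² = 8.84e-05
δn/n = √(0.00881) = 0.0939
n = 0.270 mol, so δn = 0.0939 × 0.270 = 0.0254 mol.

0.0254 mol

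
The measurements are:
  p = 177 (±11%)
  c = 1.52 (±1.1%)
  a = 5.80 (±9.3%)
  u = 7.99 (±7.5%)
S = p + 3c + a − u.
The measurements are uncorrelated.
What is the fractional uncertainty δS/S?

0.109

Each term contributes (cᵢ δxᵢ)² to (δS)²:
  (δp)² = 379;  (3·δc)² = 0.00252;  (δa)² = 0.291;  (δu)² = 0.359
δS = √(380) = 19.5
S = 179, so δS/S = 19.5/179 = 0.109.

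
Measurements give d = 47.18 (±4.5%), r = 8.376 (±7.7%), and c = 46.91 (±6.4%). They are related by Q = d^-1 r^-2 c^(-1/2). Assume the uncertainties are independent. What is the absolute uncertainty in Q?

Since Q is a product/quotient, work with relative uncertainties:
  (-1·δd/d)² = (-1×0.0450)² = 0.00202;  (-2·δr/r)² = (-2×0.0770)² = 0.0237;  (−½·δc/c)² = (-0.5×0.0640)² = 0.00102
δQ/Q = √(0.0268) = 0.164
Q = 4.411e-05, so δQ = 0.164 × 4.411e-05 = 7.22e-06.

7.22e-06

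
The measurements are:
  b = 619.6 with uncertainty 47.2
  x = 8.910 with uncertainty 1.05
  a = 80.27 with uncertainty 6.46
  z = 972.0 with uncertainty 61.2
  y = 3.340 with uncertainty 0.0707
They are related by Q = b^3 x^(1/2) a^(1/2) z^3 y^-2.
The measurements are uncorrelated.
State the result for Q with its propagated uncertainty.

(5.237 ± 1.61) × 10^17

Relative error in a monomial: (δQ/Q)² = Σ (nᵢ · δxᵢ/xᵢ)².
  (3·δb/b)² = (3×0.0762)² = 0.0522;  (½·δx/x)² = (0.5×0.118)² = 0.00347;  (½·δa/a)² = (0.5×0.0805)² = 0.00162;  (3·δz/z)² = (3×0.0630)² = 0.0357;  (-2·δy/y)² = (-2×0.0212)² = 0.00179
δQ/Q = √(0.0948) = 0.308
Q = 5.237e+17, so δQ = 0.308 × 5.237e+17 = 1.61e+17.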